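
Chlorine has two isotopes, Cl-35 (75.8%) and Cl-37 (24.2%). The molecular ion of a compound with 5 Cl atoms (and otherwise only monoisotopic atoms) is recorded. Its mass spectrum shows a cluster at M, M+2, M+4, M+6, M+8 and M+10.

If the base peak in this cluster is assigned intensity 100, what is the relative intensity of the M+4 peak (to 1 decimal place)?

Binomial terms of (0.758 + 0.242)^5: M 0.2502, M+2 0.3994, M+4 0.2551, M+6 0.0814, M+8 0.0130, M+10 0.0008 → M+2 is the base peak.
P(M+2) = C(5,1) × 0.758^4 × 0.242^1 = 5 × 0.33012379 × 0.2420 = 0.399450 (base)
P(M+4) = C(5,2) × 0.758^3 × 0.242^2 = 10 × 0.43551951 × 0.058564 = 0.255058
Relative intensity = 0.255058 / 0.399450 × 100 = 63.9

63.9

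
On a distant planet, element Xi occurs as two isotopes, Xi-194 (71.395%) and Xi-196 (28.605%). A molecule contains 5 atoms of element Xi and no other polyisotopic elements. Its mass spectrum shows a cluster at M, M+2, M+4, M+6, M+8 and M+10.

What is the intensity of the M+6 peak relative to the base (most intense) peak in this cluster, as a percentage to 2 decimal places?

32.11%

Binomial terms of (0.71395 + 0.28605)^5: M 0.1855, M+2 0.3716, M+4 0.2978, M+6 0.1193, M+8 0.0239, M+10 0.0019 → M+2 is the base peak.
P(M+2) = C(5,1) × 0.71395^4 × 0.28605^1 = 5 × 0.25981917 × 0.28605 = 0.371606 (base)
P(M+6) = C(5,3) × 0.71395^2 × 0.28605^3 = 10 × 0.5097246 × 0.02340593 = 0.119306
Relative intensity = 0.119306 / 0.371606 × 100 = 32.11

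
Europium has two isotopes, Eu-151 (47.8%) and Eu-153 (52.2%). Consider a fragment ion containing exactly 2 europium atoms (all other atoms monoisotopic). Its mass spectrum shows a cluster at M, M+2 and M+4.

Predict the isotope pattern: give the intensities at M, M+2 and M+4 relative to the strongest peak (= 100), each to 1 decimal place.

45.8 : 100.0 : 54.6

Expanding (0.478 + 0.522)^2:
P(M) = 0.478^2 = 0.228484
P(M+2) = 2 × 0.478^1 × 0.522^1 = 0.499032
P(M+4) = 0.522^2 = 0.272484
The M+2 peak is largest (0.499032); scaling to 100 gives 45.8 : 100.0 : 54.6.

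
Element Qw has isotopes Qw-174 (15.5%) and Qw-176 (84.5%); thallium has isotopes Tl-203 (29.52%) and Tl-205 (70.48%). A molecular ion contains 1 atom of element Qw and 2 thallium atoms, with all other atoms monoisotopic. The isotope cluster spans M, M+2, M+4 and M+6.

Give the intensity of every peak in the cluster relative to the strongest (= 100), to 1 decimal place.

3.2 : 32.2 : 100.0 : 97.9

Element Qw pattern (n=1): 0.1550 : 0.8450
Thallium pattern (n=2): 0.08714304 : 0.41611392 : 0.49674304
Convolve the two distributions (both contribute in 2-u steps):
  M: 0.1550×0.08714304 = 0.013507
  M+2: 0.1550×0.41611392 + 0.8450×0.08714304 = 0.138134
  M+4: 0.1550×0.49674304 + 0.8450×0.41611392 = 0.428611
  M+6: 0.8450×0.49674304 = 0.419748
Scale to base peak (0.428611) = 100: 3.2 : 32.2 : 100.0 : 97.9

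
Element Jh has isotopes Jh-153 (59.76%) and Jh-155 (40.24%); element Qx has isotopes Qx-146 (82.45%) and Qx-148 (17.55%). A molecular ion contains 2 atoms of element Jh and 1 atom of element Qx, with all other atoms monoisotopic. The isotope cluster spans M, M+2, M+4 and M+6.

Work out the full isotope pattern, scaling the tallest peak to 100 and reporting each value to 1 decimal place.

64.1 : 100.0 : 47.5 : 6.2

Element Jh pattern (n=2): 0.35712576 : 0.48094848 : 0.16192576
Element Qx pattern (n=1): 0.8245 : 0.1755
Convolve the two distributions (both contribute in 2-u steps):
  M: 0.35712576×0.8245 = 0.294450
  M+2: 0.35712576×0.1755 + 0.48094848×0.8245 = 0.459218
  M+4: 0.48094848×0.1755 + 0.16192576×0.8245 = 0.217914
  M+6: 0.16192576×0.1755 = 0.028418
Scale to base peak (0.459218) = 100: 64.1 : 100.0 : 47.5 : 6.2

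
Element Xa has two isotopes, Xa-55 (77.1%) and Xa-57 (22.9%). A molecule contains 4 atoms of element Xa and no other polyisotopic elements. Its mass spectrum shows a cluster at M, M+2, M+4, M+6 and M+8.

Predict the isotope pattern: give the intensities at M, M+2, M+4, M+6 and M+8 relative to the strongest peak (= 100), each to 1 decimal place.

84.2 : 100.0 : 44.6 : 8.8 : 0.7

The 4 Xa atoms are independent, so intensities follow the terms of (0.771 + 0.229)^4.
P(M) = 0.771^4 = 0.353360
P(M+2) = 4 × 0.771^3 × 0.229^1 = 0.419816
P(M+4) = 6 × 0.771^2 × 0.229^2 = 0.187038
P(M+6) = 4 × 0.771^1 × 0.229^3 = 0.037036
P(M+8) = 0.229^4 = 0.002750
The M+2 peak is largest (0.419816); scaling to 100 gives 84.2 : 100.0 : 44.6 : 8.8 : 0.7.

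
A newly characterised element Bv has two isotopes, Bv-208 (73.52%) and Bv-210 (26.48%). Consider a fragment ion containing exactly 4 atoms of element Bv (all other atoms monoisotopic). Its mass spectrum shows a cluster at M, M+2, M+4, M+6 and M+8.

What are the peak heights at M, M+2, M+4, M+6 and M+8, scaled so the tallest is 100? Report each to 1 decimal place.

The 4 Bv atoms are independent, so intensities follow the terms of (0.7352 + 0.2648)^4.
P(M) = 0.7352^4 = 0.292161
P(M+2) = 4 × 0.7352^3 × 0.2648^1 = 0.420915
P(M+4) = 6 × 0.7352^2 × 0.2648^2 = 0.227404
P(M+6) = 4 × 0.7352^1 × 0.2648^3 = 0.054603
P(M+8) = 0.2648^4 = 0.004917
The M+2 peak is largest (0.420915); scaling to 100 gives 69.4 : 100.0 : 54.0 : 13.0 : 1.2.

69.4 : 100.0 : 54.0 : 13.0 : 1.2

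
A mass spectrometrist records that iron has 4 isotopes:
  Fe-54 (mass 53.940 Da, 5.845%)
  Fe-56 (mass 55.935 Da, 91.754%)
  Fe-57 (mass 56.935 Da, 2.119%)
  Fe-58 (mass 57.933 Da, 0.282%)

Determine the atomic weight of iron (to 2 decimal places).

55.85 Da

Weight each isotope mass by its fractional abundance: 0.05845 × 53.940 + 0.91754 × 55.935 + 0.02119 × 56.935 + 0.00282 × 57.933
= 3.1528 + 51.3226 + 1.2065 + 0.1634 = 55.8453 Da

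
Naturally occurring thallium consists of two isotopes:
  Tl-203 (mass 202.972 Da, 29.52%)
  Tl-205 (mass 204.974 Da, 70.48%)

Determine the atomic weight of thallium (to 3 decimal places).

Weight each isotope mass by its fractional abundance: 0.2952 × 202.972 + 0.7048 × 204.974
= 59.9173 + 144.4657 = 204.3830 Da

204.383 Da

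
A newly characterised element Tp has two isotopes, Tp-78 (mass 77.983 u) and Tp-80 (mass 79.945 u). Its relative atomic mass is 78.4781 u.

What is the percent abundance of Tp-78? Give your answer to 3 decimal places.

Let x be the fractional abundance of Tp-78; then Tp-80 has abundance 1 − x.
77.983·x + 79.945·(1 − x) = 78.4781
(77.983 − 79.945)·x = 78.4781 − 79.945
x = -1.4669 / -1.962 = 0.74766 → 74.766% Tp-78, 25.234% Tp-80.

74.766%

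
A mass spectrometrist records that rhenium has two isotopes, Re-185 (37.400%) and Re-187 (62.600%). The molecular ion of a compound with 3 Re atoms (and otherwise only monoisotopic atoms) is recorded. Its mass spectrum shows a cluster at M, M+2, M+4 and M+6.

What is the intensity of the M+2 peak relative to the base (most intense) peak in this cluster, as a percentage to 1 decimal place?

59.7%

(0.37400 + 0.62600)^3 gives M 0.0523, M+2 0.2627, M+4 0.4397, M+6 0.2453; the largest is M+4.
P(M+4) = C(3,2) × 0.37400^1 × 0.62600^2 = 3 × 0.3740 × 0.391876 = 0.439685 (base)
P(M+2) = C(3,1) × 0.37400^2 × 0.62600^1 = 3 × 0.139876 × 0.6260 = 0.262687
Relative intensity = 0.262687 / 0.439685 × 100 = 59.7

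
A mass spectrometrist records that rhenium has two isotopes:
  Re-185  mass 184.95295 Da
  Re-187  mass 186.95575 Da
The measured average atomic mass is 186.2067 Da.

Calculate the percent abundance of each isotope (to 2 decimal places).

Re-185: 37.40%, Re-187: 62.60%

With x = fraction of Re-185 (so Re-187 is 1 − x):
184.95295·x + 186.95575·(1 − x) = 186.2067
(184.95295 − 186.95575)·x = 186.2067 − 186.95575
x = -0.74905 / -2.00280 = 0.37400 → 37.40% Re-185, 62.60% Re-187.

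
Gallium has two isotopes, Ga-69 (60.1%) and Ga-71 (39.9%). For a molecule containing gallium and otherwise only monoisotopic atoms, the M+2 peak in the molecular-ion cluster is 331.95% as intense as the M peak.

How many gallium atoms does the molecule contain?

With n Ga atoms, P(M+2)/P(M) = C(n,1)·p^(n−1)q / p^n = n·q/p = n · 0.399/0.601.
n = 3.3195 × 0.601/0.399 = 5.00 ≈ 5

5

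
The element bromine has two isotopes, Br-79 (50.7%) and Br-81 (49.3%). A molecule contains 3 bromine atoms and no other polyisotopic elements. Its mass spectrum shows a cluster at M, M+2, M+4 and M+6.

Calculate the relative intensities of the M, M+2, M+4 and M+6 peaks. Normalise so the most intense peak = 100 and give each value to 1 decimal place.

34.3 : 100.0 : 97.2 : 31.5

The 3 Br atoms are independent, so intensities follow the terms of (0.507 + 0.493)^3.
P(M) = 0.507^3 = 0.130324
P(M+2) = 3 × 0.507^2 × 0.493^1 = 0.380175
P(M+4) = 3 × 0.507^1 × 0.493^2 = 0.369678
P(M+6) = 0.493^3 = 0.119823
The M+2 peak is largest (0.380175); scaling to 100 gives 34.3 : 100.0 : 97.2 : 31.5.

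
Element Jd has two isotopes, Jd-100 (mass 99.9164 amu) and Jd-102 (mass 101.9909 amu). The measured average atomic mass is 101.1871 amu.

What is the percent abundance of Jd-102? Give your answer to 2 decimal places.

With x = fraction of Jd-100 (so Jd-102 is 1 − x):
99.9164·x + 101.9909·(1 − x) = 101.1871
(99.9164 − 101.9909)·x = 101.1871 − 101.9909
x = -0.8038 / -2.0745 = 0.38747 → 38.75% Jd-100, 61.25% Jd-102.

61.25%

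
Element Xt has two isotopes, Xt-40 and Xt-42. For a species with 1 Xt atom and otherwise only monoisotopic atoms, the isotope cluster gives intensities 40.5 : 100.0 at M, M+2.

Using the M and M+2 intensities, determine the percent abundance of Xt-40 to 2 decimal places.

28.83%

If p is the fraction of Xt that is Xt-40, then I(M+2)/I(M) = [C(1,1)·p^0·(1−p)] / p^1 = 1·(1−p)/p = 100.0/40.5 = 2.4691
(1−p)/p = 2.4691/1 = 2.4691  ⇒  p = 1/(1 + 2.4691) = 0.2883
Xt-40: 28.83%, Xt-42: 71.17%.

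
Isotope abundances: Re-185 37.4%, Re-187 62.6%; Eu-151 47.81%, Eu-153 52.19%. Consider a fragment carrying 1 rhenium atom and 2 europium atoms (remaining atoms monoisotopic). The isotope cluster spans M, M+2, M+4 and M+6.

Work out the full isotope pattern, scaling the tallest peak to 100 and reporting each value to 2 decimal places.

20.64 : 79.59 : 100.00 : 41.16

Rhenium pattern (n=1): 0.3740 : 0.6260
Europium pattern (n=2): 0.22857961 : 0.49904078 : 0.27237961
Convolve the two distributions (both contribute in 2-u steps):
  M: 0.3740×0.22857961 = 0.085489
  M+2: 0.3740×0.49904078 + 0.6260×0.22857961 = 0.329732
  M+4: 0.3740×0.27237961 + 0.6260×0.49904078 = 0.414270
  M+6: 0.6260×0.27237961 = 0.170510
Scale to base peak (0.414270) = 100: 20.64 : 79.59 : 100.00 : 41.16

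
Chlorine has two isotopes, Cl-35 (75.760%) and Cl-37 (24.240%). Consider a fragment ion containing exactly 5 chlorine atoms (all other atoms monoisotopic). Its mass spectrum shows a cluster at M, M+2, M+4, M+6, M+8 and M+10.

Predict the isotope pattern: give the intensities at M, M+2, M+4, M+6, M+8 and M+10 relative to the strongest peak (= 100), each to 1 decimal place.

62.5 : 100.0 : 64.0 : 20.5 : 3.3 : 0.2

Expanding (0.75760 + 0.24240)^5:
P(M) = 0.75760^5 = 0.249574
P(M+2) = 5 × 0.75760^4 × 0.24240^1 = 0.399266
P(M+4) = 10 × 0.75760^3 × 0.24240^2 = 0.255497
P(M+6) = 10 × 0.75760^2 × 0.24240^3 = 0.081748
P(M+8) = 5 × 0.75760^1 × 0.24240^4 = 0.013078
P(M+10) = 0.24240^5 = 0.000837
The M+2 peak is largest (0.399266); scaling to 100 gives 62.5 : 100.0 : 64.0 : 20.5 : 3.3 : 0.2.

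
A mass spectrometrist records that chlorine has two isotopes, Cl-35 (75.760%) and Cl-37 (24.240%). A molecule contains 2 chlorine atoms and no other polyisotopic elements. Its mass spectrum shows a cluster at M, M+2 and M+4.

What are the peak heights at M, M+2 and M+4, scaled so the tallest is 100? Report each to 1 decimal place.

100.0 : 64.0 : 10.2

The 2 Cl atoms are independent, so intensities follow the terms of (0.75760 + 0.24240)^2.
P(M) = 0.75760^2 = 0.573958
P(M+2) = 2 × 0.75760^1 × 0.24240^1 = 0.367284
P(M+4) = 0.24240^2 = 0.058758
The M peak is largest (0.573958); scaling to 100 gives 100.0 : 64.0 : 10.2.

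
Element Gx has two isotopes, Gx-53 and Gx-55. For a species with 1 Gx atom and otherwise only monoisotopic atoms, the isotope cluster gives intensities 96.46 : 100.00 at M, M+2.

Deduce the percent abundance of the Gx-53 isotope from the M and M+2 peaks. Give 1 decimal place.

If p is the fraction of Gx that is Gx-53, then I(M+2)/I(M) = [C(1,1)·p^0·(1−p)] / p^1 = 1·(1−p)/p = 100.00/96.46 = 1.0367
(1−p)/p = 1.0367/1 = 1.0367  ⇒  p = 1/(1 + 1.0367) = 0.4910
Gx-53: 49.1%, Gx-55: 50.9%.

49.1%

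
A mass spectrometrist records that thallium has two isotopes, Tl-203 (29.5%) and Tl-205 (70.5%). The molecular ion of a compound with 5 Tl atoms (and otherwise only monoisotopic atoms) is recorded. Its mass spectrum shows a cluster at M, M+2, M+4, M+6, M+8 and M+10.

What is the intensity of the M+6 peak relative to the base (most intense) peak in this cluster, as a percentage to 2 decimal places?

83.69%

Term probabilities: M 0.0022, M+2 0.0267, M+4 0.1276, M+6 0.3049, M+8 0.3644, M+10 0.1742. Base peak = M+8.
P(M+8) = C(5,4) × 0.295^1 × 0.705^4 = 5 × 0.2950 × 0.24703385 = 0.364375 (base)
P(M+6) = C(5,3) × 0.295^2 × 0.705^3 = 10 × 0.087025 × 0.35040263 = 0.304938
Relative intensity = 0.304938 / 0.364375 × 100 = 83.69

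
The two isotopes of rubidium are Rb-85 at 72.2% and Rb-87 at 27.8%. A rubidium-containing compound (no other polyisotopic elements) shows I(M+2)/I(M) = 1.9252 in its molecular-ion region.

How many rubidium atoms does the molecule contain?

5

For n independent Rb atoms, I(M+2)/I(M) = n · (abundance Rb-87) / (abundance Rb-85) = n · 0.278/0.722.
n = 1.9252 × 0.722/0.278 = 5.00 ≈ 5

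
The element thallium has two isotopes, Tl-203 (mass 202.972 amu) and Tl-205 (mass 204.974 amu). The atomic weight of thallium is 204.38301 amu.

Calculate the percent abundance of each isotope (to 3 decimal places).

Tl-203: 29.520%, Tl-205: 70.480%

Writing the weighted mean with unknown fraction x of Tl-203:
202.972·x + 204.974·(1 − x) = 204.38301
(202.972 − 204.974)·x = 204.38301 − 204.974
x = -0.59099 / -2.002 = 0.29520 → 29.520% Tl-203, 70.480% Tl-205.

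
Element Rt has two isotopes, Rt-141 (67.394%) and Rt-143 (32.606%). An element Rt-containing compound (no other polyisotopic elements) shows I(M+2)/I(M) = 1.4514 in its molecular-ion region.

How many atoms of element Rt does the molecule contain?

3

The M+2/M ratio from n Rt atoms is n · q/p = n · 0.32606/0.67394.
n = 1.4514 × 0.67394/0.32606 = 3.00 ≈ 3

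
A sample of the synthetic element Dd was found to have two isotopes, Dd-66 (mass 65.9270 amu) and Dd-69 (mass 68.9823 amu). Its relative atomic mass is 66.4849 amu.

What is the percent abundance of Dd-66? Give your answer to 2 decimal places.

81.74%

Let x be the fractional abundance of Dd-66; then Dd-69 has abundance 1 − x.
65.9270·x + 68.9823·(1 − x) = 66.4849
(65.9270 − 68.9823)·x = 66.4849 − 68.9823
x = -2.4974 / -3.0553 = 0.81740 → 81.74% Dd-66, 18.26% Dd-69.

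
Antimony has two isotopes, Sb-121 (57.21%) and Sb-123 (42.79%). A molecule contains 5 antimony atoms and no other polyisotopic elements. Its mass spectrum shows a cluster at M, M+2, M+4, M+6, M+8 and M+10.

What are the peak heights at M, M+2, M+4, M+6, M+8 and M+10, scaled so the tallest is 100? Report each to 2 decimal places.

The 5 Sb atoms are independent, so intensities follow the terms of (0.5721 + 0.4279)^5.
P(M) = 0.5721^5 = 0.061286
P(M+2) = 5 × 0.5721^4 × 0.4279^1 = 0.229192
P(M+4) = 10 × 0.5721^3 × 0.4279^2 = 0.342847
P(M+6) = 10 × 0.5721^2 × 0.4279^3 = 0.256431
P(M+8) = 5 × 0.5721^1 × 0.4279^4 = 0.095898
P(M+10) = 0.4279^5 = 0.014345
The M+4 peak is largest (0.342847); scaling to 100 gives 17.88 : 66.85 : 100.00 : 74.79 : 27.97 : 4.18.

17.88 : 66.85 : 100.00 : 74.79 : 27.97 : 4.18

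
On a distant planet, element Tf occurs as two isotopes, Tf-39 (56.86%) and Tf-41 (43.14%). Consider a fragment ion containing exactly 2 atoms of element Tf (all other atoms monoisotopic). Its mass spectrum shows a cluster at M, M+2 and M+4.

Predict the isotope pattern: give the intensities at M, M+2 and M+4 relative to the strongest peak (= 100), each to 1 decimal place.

The 2 Tf atoms are independent, so intensities follow the terms of (0.5686 + 0.4314)^2.
P(M) = 0.5686^2 = 0.323306
P(M+2) = 2 × 0.5686^1 × 0.4314^1 = 0.490588
P(M+4) = 0.4314^2 = 0.186106
The M+2 peak is largest (0.490588); scaling to 100 gives 65.9 : 100.0 : 37.9.

65.9 : 100.0 : 37.9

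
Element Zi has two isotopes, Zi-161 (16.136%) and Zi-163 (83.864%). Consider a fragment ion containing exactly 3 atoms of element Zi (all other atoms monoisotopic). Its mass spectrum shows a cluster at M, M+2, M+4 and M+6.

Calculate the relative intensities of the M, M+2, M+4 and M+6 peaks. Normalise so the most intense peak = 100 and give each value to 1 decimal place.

0.7 : 11.1 : 57.7 : 100.0

Each Zi atom is independently Zi-161 (p = 0.16136) or Zi-163 (q = 0.83864); the cluster is the binomial expansion (p + q)^3.
P(M) = 0.16136^3 = 0.004201
P(M+2) = 3 × 0.16136^2 × 0.83864^1 = 0.065507
P(M+4) = 3 × 0.16136^1 × 0.83864^2 = 0.340462
P(M+6) = 0.83864^3 = 0.589830
The M+6 peak is largest (0.589830); scaling to 100 gives 0.7 : 11.1 : 57.7 : 100.0.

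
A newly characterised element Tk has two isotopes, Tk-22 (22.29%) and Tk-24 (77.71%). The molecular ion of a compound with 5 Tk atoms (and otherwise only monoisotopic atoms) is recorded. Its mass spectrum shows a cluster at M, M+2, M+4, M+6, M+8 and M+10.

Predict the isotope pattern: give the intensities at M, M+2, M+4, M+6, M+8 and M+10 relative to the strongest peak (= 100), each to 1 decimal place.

0.1 : 2.4 : 16.5 : 57.4 : 100.0 : 69.7

The 5 Tk atoms are independent, so intensities follow the terms of (0.2229 + 0.7771)^5.
P(M) = 0.2229^5 = 0.000550
P(M+2) = 5 × 0.2229^4 × 0.7771^1 = 0.009592
P(M+4) = 10 × 0.2229^3 × 0.7771^2 = 0.066878
P(M+6) = 10 × 0.2229^2 × 0.7771^3 = 0.233158
P(M+8) = 5 × 0.2229^1 × 0.7771^4 = 0.406432
P(M+10) = 0.7771^5 = 0.283390
The M+8 peak is largest (0.406432); scaling to 100 gives 0.1 : 2.4 : 16.5 : 57.4 : 100.0 : 69.7.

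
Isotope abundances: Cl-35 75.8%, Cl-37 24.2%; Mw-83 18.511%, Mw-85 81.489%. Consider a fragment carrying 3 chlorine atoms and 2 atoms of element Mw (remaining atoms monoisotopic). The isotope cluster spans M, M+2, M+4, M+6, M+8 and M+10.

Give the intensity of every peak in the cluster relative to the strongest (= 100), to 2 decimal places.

3.56 : 34.72 : 100.00 : 75.70 : 22.09 : 2.24

Chlorine pattern (n=3): 0.43551951 : 0.41713346 : 0.13317454 : 0.01417249
Element Mw pattern (n=2): 0.03426571 : 0.30168858 : 0.66404571
Convolve the two distributions (both contribute in 2-u steps):
  M: 0.43551951×0.03426571 = 0.014923
  M+2: 0.43551951×0.30168858 + 0.41713346×0.03426571 = 0.145685
  M+4: 0.43551951×0.66404571 + 0.41713346×0.30168858 + 0.13317454×0.03426571 = 0.419613
  M+6: 0.41713346×0.66404571 + 0.13317454×0.30168858 + 0.01417249×0.03426571 = 0.317659
  M+8: 0.13317454×0.66404571 + 0.01417249×0.30168858 = 0.092710
  M+10: 0.01417249×0.66404571 = 0.009411
Scale to base peak (0.419613) = 100: 3.56 : 34.72 : 100.00 : 75.70 : 22.09 : 2.24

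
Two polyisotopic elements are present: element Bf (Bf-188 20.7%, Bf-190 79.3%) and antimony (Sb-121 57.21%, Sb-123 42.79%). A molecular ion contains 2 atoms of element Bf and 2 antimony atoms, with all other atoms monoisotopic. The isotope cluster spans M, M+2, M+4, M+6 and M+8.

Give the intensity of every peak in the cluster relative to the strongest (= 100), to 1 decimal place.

Element Bf pattern (n=2): 0.042849 : 0.328302 : 0.628849
Antimony pattern (n=2): 0.32729841 : 0.48960318 : 0.18309841
Convolve the two distributions (both contribute in 2-u steps):
  M: 0.042849×0.32729841 = 0.014024
  M+2: 0.042849×0.48960318 + 0.328302×0.32729841 = 0.128432
  M+4: 0.042849×0.18309841 + 0.328302×0.48960318 + 0.628849×0.32729841 = 0.374405
  M+6: 0.328302×0.18309841 + 0.628849×0.48960318 = 0.367998
  M+8: 0.628849×0.18309841 = 0.115141
Scale to base peak (0.374405) = 100: 3.7 : 34.3 : 100.0 : 98.3 : 30.8

3.7 : 34.3 : 100.0 : 98.3 : 30.8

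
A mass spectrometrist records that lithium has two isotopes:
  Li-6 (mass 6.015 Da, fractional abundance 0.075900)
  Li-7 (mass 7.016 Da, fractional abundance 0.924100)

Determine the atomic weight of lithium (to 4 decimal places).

6.9400 Da

Average mass = Σ (abundance × isotope mass) = 0.075900 × 6.015 + 0.924100 × 7.016
= 0.45654 + 6.48349 = 6.94003 Da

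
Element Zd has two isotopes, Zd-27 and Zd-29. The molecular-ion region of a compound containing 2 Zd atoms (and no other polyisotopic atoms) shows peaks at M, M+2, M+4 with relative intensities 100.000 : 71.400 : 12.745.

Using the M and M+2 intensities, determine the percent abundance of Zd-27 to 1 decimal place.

73.7%

Write p for the Zd-27 fraction. I(M+2)/I(M) = [C(2,1)·p^1·(1−p)] / p^2 = 2·(1−p)/p = 71.400/100.000 = 0.7140
(1−p)/p = 0.7140/2 = 0.3570  ⇒  p = 1/(1 + 0.3570) = 0.7369
Zd-27: 73.7%, Zd-29: 26.3%.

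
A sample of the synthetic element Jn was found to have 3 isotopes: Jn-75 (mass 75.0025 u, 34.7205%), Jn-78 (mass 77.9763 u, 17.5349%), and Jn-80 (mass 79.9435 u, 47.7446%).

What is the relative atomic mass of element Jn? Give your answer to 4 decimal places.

Ar = Σ fᵢ·mᵢ = 0.347205 × 75.0025 + 0.175349 × 77.9763 + 0.477446 × 79.9435
= 26.04124 + 13.67307 + 38.16870 = 77.88301 u

77.8830 u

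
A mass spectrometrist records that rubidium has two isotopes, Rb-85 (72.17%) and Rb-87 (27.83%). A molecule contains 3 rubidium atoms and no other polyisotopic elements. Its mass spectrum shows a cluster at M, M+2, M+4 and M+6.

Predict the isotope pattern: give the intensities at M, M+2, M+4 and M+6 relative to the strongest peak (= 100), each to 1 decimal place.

86.4 : 100.0 : 38.6 : 5.0

Each Rb atom is independently Rb-85 (p = 0.7217) or Rb-87 (q = 0.2783); the cluster is the binomial expansion (p + q)^3.
P(M) = 0.7217^3 = 0.375898
P(M+2) = 3 × 0.7217^2 × 0.2783^1 = 0.434858
P(M+4) = 3 × 0.7217^1 × 0.2783^2 = 0.167689
P(M+6) = 0.2783^3 = 0.021555
The M+2 peak is largest (0.434858); scaling to 100 gives 86.4 : 100.0 : 38.6 : 5.0.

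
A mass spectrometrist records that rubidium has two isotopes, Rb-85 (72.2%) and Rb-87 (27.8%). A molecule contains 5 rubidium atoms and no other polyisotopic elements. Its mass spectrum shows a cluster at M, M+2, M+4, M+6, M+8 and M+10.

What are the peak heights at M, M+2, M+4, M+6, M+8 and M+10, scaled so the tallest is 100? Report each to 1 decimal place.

51.9 : 100.0 : 77.0 : 29.7 : 5.7 : 0.4

Each Rb atom is independently Rb-85 (p = 0.722) or Rb-87 (q = 0.278); the cluster is the binomial expansion (p + q)^5.
P(M) = 0.722^5 = 0.196194
P(M+2) = 5 × 0.722^4 × 0.278^1 = 0.377714
P(M+4) = 10 × 0.722^3 × 0.278^2 = 0.290872
P(M+6) = 10 × 0.722^2 × 0.278^3 = 0.111998
P(M+8) = 5 × 0.722^1 × 0.278^4 = 0.021562
P(M+10) = 0.278^5 = 0.001660
The M+2 peak is largest (0.377714); scaling to 100 gives 51.9 : 100.0 : 77.0 : 29.7 : 5.7 : 0.4.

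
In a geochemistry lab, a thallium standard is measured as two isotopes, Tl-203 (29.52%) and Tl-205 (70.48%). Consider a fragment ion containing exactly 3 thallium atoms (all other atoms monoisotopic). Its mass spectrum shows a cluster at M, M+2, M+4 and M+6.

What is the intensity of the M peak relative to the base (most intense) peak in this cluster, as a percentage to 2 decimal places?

(0.2952 + 0.7048)^3 gives M 0.0257, M+2 0.1843, M+4 0.4399, M+6 0.3501; the largest is M+4.
P(M+4) = C(3,2) × 0.2952^1 × 0.7048^2 = 3 × 0.2952 × 0.49674304 = 0.439916 (base)
P(M) = C(3,0) × 0.2952^3 × 0.7048^0 = 1 × 0.02572463 × 1.0000 = 0.025725
Relative intensity = 0.025725 / 0.439916 × 100 = 5.85

5.85%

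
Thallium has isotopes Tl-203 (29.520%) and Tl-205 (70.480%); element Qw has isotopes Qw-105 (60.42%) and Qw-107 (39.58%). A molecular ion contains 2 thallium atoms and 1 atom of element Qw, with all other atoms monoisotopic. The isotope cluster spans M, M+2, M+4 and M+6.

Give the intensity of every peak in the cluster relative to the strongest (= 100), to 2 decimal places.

Thallium pattern (n=2): 0.08714304 : 0.41611392 : 0.49674304
Element Qw pattern (n=1): 0.6042 : 0.3958
Convolve the two distributions (both contribute in 2-u steps):
  M: 0.08714304×0.6042 = 0.052652
  M+2: 0.08714304×0.3958 + 0.41611392×0.6042 = 0.285907
  M+4: 0.41611392×0.3958 + 0.49674304×0.6042 = 0.464830
  M+6: 0.49674304×0.3958 = 0.196611
Scale to base peak (0.464830) = 100: 11.33 : 61.51 : 100.00 : 42.30

11.33 : 61.51 : 100.00 : 42.30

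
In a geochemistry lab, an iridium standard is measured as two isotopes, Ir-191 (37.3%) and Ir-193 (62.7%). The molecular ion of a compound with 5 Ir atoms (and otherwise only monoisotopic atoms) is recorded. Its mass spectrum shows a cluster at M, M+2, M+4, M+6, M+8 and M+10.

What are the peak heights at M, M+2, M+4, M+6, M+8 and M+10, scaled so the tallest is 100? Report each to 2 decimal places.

The 5 Ir atoms are independent, so intensities follow the terms of (0.373 + 0.627)^5.
P(M) = 0.373^5 = 0.007220
P(M+2) = 5 × 0.373^4 × 0.627^1 = 0.060684
P(M+4) = 10 × 0.373^3 × 0.627^2 = 0.204015
P(M+6) = 10 × 0.373^2 × 0.627^3 = 0.342942
P(M+8) = 5 × 0.373^1 × 0.627^4 = 0.288237
P(M+10) = 0.627^5 = 0.096903
The M+6 peak is largest (0.342942); scaling to 100 gives 2.11 : 17.70 : 59.49 : 100.00 : 84.05 : 28.26.

2.11 : 17.70 : 59.49 : 100.00 : 84.05 : 28.26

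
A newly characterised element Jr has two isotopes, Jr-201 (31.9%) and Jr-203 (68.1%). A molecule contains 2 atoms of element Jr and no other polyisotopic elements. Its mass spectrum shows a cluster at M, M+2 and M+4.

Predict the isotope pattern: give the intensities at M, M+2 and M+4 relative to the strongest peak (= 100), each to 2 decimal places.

Each Jr atom is independently Jr-201 (p = 0.319) or Jr-203 (q = 0.681); the cluster is the binomial expansion (p + q)^2.
P(M) = 0.319^2 = 0.101761
P(M+2) = 2 × 0.319^1 × 0.681^1 = 0.434478
P(M+4) = 0.681^2 = 0.463761
The M+4 peak is largest (0.463761); scaling to 100 gives 21.94 : 93.69 : 100.00.

21.94 : 93.69 : 100.00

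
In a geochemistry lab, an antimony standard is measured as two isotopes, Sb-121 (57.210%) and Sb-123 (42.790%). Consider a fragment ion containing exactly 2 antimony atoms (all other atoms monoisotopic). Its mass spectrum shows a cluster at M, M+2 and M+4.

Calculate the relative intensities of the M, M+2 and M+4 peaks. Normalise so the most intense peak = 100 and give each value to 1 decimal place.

66.8 : 100.0 : 37.4

The 2 Sb atoms are independent, so intensities follow the terms of (0.57210 + 0.42790)^2.
P(M) = 0.57210^2 = 0.327298
P(M+2) = 2 × 0.57210^1 × 0.42790^1 = 0.489603
P(M+4) = 0.42790^2 = 0.183098
The M+2 peak is largest (0.489603); scaling to 100 gives 66.8 : 100.0 : 37.4.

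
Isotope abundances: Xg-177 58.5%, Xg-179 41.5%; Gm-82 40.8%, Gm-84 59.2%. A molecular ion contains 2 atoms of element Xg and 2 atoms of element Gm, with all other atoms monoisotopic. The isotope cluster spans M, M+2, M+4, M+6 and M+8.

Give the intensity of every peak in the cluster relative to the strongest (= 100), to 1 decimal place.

14.9 : 64.2 : 100.0 : 66.1 : 15.8

Element Xg pattern (n=2): 0.342225 : 0.48555 : 0.172225
Element Gm pattern (n=2): 0.166464 : 0.483072 : 0.350464
Convolve the two distributions (both contribute in 2-u steps):
  M: 0.342225×0.166464 = 0.056968
  M+2: 0.342225×0.483072 + 0.48555×0.166464 = 0.246146
  M+4: 0.342225×0.350464 + 0.48555×0.483072 + 0.172225×0.166464 = 0.383162
  M+6: 0.48555×0.350464 + 0.172225×0.483072 = 0.253365
  M+8: 0.172225×0.350464 = 0.060359
Scale to base peak (0.383162) = 100: 14.9 : 64.2 : 100.0 : 66.1 : 15.8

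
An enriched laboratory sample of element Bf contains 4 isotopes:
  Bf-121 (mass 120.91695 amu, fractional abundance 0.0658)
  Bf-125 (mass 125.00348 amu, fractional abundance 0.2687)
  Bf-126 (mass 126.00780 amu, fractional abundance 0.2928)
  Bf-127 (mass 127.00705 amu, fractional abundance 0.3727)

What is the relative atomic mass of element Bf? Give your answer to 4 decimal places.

The abundance-weighted mean is 0.0658 × 120.91695 + 0.2687 × 125.00348 + 0.2928 × 126.00780 + 0.3727 × 127.00705
= 7.956335 + 33.588435 + 36.895084 + 47.335528 = 125.775382 amu

125.7754 amu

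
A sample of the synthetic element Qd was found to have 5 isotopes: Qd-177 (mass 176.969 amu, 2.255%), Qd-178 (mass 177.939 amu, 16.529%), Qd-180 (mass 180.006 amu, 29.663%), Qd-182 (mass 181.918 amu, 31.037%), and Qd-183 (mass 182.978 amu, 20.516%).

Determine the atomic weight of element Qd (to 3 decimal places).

Ar = Σ fᵢ·mᵢ = 0.02255 × 176.969 + 0.16529 × 177.939 + 0.29663 × 180.006 + 0.31037 × 181.918 + 0.20516 × 182.978
= 3.9907 + 29.4115 + 53.3952 + 56.4619 + 37.5398 = 180.7991 amu

180.799 amu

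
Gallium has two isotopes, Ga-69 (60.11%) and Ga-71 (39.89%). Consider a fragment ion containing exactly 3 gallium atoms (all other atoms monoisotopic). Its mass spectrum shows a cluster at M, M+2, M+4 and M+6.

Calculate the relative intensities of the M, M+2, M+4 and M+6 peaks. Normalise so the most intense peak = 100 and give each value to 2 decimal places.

Each Ga atom is independently Ga-69 (p = 0.6011) or Ga-71 (q = 0.3989); the cluster is the binomial expansion (p + q)^3.
P(M) = 0.6011^3 = 0.217190
P(M+2) = 3 × 0.6011^2 × 0.3989^1 = 0.432393
P(M+4) = 3 × 0.6011^1 × 0.3989^2 = 0.286943
P(M+6) = 0.3989^3 = 0.063473
The M+2 peak is largest (0.432393); scaling to 100 gives 50.23 : 100.00 : 66.36 : 14.68.

50.23 : 100.00 : 66.36 : 14.68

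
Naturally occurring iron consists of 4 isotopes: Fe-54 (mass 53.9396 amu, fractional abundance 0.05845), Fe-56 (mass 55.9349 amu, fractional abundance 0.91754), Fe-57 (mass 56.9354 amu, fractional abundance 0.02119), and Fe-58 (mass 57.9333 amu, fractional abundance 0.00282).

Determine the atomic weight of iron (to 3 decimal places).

55.845 amu

Weight each isotope mass by its fractional abundance: 0.05845 × 53.9396 + 0.91754 × 55.9349 + 0.02119 × 56.9354 + 0.00282 × 57.9333
= 3.15277 + 51.32251 + 1.20646 + 0.16337 = 55.84511 amu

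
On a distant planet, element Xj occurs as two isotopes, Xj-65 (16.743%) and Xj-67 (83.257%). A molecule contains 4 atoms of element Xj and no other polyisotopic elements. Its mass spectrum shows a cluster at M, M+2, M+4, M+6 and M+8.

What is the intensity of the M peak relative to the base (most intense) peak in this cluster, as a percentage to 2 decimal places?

Term probabilities: M 0.0008, M+2 0.0156, M+4 0.1166, M+6 0.3865, M+8 0.4805. Base peak = M+8.
P(M+8) = C(4,4) × 0.16743^0 × 0.83257^4 = 1 × 1.0000 × 0.48048854 = 0.480489 (base)
P(M) = C(4,0) × 0.16743^4 × 0.83257^0 = 1 × 0.00078584 × 1.0000 = 0.000786
Relative intensity = 0.000786 / 0.480489 × 100 = 0.16

0.16%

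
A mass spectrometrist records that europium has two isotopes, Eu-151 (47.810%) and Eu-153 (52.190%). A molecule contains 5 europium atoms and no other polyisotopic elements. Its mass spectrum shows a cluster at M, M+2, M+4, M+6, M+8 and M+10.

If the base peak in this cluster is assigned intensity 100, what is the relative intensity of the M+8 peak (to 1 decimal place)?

Binomial terms of (0.47810 + 0.52190)^5: M 0.0250, M+2 0.1363, M+4 0.2977, M+6 0.3249, M+8 0.1774, M+10 0.0387 → M+6 is the base peak.
P(M+6) = C(5,3) × 0.47810^2 × 0.52190^3 = 10 × 0.22857961 × 0.14215492 = 0.324937 (base)
P(M+8) = C(5,4) × 0.47810^1 × 0.52190^4 = 5 × 0.4781 × 0.07419065 = 0.177353
Relative intensity = 0.177353 / 0.324937 × 100 = 54.6

54.6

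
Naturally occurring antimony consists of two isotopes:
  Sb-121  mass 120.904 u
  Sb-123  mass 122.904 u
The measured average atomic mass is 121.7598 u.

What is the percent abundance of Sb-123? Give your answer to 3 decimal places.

42.790%

With x = fraction of Sb-121 (so Sb-123 is 1 − x):
120.904·x + 122.904·(1 − x) = 121.7598
(120.904 − 122.904)·x = 121.7598 − 122.904
x = -1.1442 / -2.000 = 0.57210 → 57.210% Sb-121, 42.790% Sb-123.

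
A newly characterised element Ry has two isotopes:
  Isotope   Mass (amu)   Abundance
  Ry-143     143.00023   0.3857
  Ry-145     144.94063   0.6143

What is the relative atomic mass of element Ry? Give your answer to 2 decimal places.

144.19 amu

Weight each isotope mass by its fractional abundance: 0.3857 × 143.00023 + 0.6143 × 144.94063
= 55.155189 + 89.037029 = 144.192218 amu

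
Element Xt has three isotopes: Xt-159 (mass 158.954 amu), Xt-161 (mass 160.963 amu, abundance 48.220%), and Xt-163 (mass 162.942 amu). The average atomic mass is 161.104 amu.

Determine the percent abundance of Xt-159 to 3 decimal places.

The remaining 51.780% is split between Xt-159 (fraction x) and Xt-163 (fraction 0.51780 − x).
Substituting: 158.954x + 162.942(0.51780 − x) = 83.4876414
(158.954 − 162.942)x = -0.8837262  ⇒  x = 0.22160, y = 0.29620
Xt-159: 22.160%, Xt-163: 29.620%.

22.160%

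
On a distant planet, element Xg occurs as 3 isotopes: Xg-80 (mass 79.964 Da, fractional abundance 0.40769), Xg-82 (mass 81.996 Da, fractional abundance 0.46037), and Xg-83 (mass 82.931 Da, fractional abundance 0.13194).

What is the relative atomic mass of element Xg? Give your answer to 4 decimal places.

81.2909 Da

Average mass = Σ (abundance × isotope mass) = 0.40769 × 79.964 + 0.46037 × 81.996 + 0.13194 × 82.931
= 32.60052 + 37.74850 + 10.94192 = 81.29094 Da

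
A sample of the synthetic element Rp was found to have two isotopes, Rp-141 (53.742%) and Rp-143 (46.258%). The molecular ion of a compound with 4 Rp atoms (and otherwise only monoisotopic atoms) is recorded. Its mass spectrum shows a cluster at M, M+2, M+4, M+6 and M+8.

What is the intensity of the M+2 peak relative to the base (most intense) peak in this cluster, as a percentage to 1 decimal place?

Binomial terms of (0.53742 + 0.46258)^4: M 0.0834, M+2 0.2872, M+4 0.3708, M+6 0.2128, M+8 0.0458 → M+4 is the base peak.
P(M+4) = C(4,2) × 0.53742^2 × 0.46258^2 = 6 × 0.28882026 × 0.21398026 = 0.370811 (base)
P(M+2) = C(4,1) × 0.53742^3 × 0.46258^1 = 4 × 0.15521778 × 0.46258 = 0.287203
Relative intensity = 0.287203 / 0.370811 × 100 = 77.5

77.5%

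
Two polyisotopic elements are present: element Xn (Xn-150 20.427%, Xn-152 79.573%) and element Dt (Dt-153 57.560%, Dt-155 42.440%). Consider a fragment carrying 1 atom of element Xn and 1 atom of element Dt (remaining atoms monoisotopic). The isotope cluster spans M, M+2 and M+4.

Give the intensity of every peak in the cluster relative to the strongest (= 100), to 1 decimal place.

21.6 : 100.0 : 62.0

Element Xn pattern (n=1): 0.20427 : 0.79573
Element Dt pattern (n=1): 0.5756 : 0.4244
Convolve the two distributions (both contribute in 2-u steps):
  M: 0.20427×0.5756 = 0.117578
  M+2: 0.20427×0.4244 + 0.79573×0.5756 = 0.544714
  M+4: 0.79573×0.4244 = 0.337708
Scale to base peak (0.544714) = 100: 21.6 : 100.0 : 62.0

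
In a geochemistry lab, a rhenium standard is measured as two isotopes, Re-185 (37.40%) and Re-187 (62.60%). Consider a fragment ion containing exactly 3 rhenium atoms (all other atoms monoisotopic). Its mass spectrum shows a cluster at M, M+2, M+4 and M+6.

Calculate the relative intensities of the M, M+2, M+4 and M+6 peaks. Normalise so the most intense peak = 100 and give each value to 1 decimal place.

The 3 Re atoms are independent, so intensities follow the terms of (0.3740 + 0.6260)^3.
P(M) = 0.3740^3 = 0.052314
P(M+2) = 3 × 0.3740^2 × 0.6260^1 = 0.262687
P(M+4) = 3 × 0.3740^1 × 0.6260^2 = 0.439685
P(M+6) = 0.6260^3 = 0.245314
The M+4 peak is largest (0.439685); scaling to 100 gives 11.9 : 59.7 : 100.0 : 55.8.

11.9 : 59.7 : 100.0 : 55.8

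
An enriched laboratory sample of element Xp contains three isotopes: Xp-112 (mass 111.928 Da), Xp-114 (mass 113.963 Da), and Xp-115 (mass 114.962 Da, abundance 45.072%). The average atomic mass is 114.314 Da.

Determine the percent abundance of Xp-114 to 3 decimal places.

Let x and y be the fractions of Xp-112 and Xp-114. Then x + y = 1 − 0.45072 = 0.54928 and 111.928x + 113.963y = 114.314 − 0.45072×114.962 = 62.49832736.
Substituting: 111.928x + 113.963(0.54928 − x) = 62.49832736
(111.928 − 113.963)x = -0.09926928  ⇒  x = 0.04878, y = 0.50050
Xp-112: 4.878%, Xp-114: 50.050%.

50.050%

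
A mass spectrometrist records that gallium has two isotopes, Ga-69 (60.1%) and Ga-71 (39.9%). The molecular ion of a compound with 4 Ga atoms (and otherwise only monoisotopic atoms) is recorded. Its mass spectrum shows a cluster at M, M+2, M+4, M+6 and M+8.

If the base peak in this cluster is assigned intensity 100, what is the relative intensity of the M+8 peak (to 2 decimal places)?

Term probabilities: M 0.1305, M+2 0.3465, M+4 0.3450, M+6 0.1527, M+8 0.0253. Base peak = M+2.
P(M+2) = C(4,1) × 0.601^3 × 0.399^1 = 4 × 0.2170818 × 0.3990 = 0.346463 (base)
P(M+8) = C(4,4) × 0.601^0 × 0.399^4 = 1 × 1.0000 × 0.02534496 = 0.025345
Relative intensity = 0.025345 / 0.346463 × 100 = 7.32

7.32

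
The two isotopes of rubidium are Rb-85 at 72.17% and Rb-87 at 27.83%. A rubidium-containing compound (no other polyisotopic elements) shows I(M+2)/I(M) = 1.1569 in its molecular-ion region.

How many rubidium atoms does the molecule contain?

With n Rb atoms, P(M+2)/P(M) = C(n,1)·p^(n−1)q / p^n = n·q/p = n · 0.2783/0.7217.
n = 1.1569 × 0.7217/0.2783 = 3.00 ≈ 3

3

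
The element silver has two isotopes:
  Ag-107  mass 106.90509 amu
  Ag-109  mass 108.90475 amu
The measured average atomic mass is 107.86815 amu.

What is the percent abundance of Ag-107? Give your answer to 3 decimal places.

Writing the weighted mean with unknown fraction x of Ag-107:
106.90509·x + 108.90475·(1 − x) = 107.86815
(106.90509 − 108.90475)·x = 107.86815 − 108.90475
x = -1.03660 / -1.99966 = 0.51839 → 51.839% Ag-107, 48.161% Ag-109.

51.839%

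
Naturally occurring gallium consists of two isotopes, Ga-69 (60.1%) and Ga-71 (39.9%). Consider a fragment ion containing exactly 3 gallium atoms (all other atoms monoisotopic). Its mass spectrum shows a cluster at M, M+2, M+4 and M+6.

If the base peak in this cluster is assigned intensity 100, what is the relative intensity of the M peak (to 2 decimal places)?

50.21

(0.601 + 0.399)^3 gives M 0.2171, M+2 0.4324, M+4 0.2870, M+6 0.0635; the largest is M+2.
P(M+2) = C(3,1) × 0.601^2 × 0.399^1 = 3 × 0.361201 × 0.3990 = 0.432358 (base)
P(M) = C(3,0) × 0.601^3 × 0.399^0 = 1 × 0.2170818 × 1.0000 = 0.217082
Relative intensity = 0.217082 / 0.432358 × 100 = 50.21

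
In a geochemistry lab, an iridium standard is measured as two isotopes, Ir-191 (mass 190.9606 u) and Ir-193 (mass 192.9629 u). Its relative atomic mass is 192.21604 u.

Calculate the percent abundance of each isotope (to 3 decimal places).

Let x be the fractional abundance of Ir-191; then Ir-193 has abundance 1 − x.
190.9606·x + 192.9629·(1 − x) = 192.21604
(190.9606 − 192.9629)·x = 192.21604 − 192.9629
x = -0.74686 / -2.0023 = 0.37300 → 37.300% Ir-191, 62.700% Ir-193.

Ir-191: 37.300%, Ir-193: 62.700%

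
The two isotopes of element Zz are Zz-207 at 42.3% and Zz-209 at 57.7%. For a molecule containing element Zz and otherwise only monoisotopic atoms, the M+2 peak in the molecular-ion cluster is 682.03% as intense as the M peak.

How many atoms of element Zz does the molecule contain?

The M+2/M ratio from n Zz atoms is n · q/p = n · 0.577/0.423.
n = 6.8203 × 0.423/0.577 = 5.00 ≈ 5

5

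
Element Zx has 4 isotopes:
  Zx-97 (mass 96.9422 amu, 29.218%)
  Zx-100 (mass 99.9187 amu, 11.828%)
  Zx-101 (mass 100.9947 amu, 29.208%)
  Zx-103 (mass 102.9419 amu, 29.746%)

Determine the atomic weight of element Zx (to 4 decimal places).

100.2626 amu

Ar = Σ fᵢ·mᵢ = 0.29218 × 96.9422 + 0.11828 × 99.9187 + 0.29208 × 100.9947 + 0.29746 × 102.9419
= 28.32457 + 11.81838 + 29.49853 + 30.62110 = 100.26258 amu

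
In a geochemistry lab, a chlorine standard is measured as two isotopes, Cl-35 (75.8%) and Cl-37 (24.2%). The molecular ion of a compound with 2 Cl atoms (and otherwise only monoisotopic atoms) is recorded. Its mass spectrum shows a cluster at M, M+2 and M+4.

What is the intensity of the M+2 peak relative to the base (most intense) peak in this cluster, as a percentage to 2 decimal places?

63.85%

Binomial terms of (0.758 + 0.242)^2: M 0.5746, M+2 0.3669, M+4 0.0586 → M is the base peak.
P(M) = C(2,0) × 0.758^2 × 0.242^0 = 1 × 0.574564 × 1.0000 = 0.574564 (base)
P(M+2) = C(2,1) × 0.758^1 × 0.242^1 = 2 × 0.7580 × 0.2420 = 0.366872
Relative intensity = 0.366872 / 0.574564 × 100 = 63.85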